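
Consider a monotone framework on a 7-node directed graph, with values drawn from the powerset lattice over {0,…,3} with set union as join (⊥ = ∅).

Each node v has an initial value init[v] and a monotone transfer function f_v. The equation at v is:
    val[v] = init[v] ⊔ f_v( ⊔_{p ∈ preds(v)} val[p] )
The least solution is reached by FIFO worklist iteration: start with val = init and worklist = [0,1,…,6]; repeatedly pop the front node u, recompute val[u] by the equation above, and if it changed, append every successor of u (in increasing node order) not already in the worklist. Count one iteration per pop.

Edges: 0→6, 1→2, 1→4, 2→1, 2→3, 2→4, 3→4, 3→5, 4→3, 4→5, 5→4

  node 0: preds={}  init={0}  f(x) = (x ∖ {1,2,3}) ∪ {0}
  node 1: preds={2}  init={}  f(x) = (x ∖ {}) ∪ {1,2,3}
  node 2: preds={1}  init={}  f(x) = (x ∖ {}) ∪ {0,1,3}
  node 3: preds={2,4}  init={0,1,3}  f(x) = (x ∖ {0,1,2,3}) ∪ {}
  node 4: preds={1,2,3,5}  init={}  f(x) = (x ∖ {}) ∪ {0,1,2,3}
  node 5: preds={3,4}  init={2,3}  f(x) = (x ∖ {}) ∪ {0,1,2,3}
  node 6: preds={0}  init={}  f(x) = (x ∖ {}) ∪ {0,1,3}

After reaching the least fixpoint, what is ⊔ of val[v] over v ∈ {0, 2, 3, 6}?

{0,1,2,3}

Trace (11 dequeues):
  [1] u=0 | in {} | out {0} | ==
  [2] u=1 | in {} | out {1,2,3} | prev {} | push {}
  [3] u=2 | in {1,2,3} | out {0,1,2,3} | prev {} | push {1}
  [4] u=3 | in {0,1,2,3} | out {0,1,3} | ==
  [5] u=4 | in {0,1,2,3} | out {0,1,2,3} | prev {} | push {3}
  [6] u=5 | in {0,1,2,3} | out {0,1,2,3} | prev {2,3} | push {4}
  [7] u=6 | in {0} | out {0,1,3} | prev {} | push {}
  [8] u=1 | in {0,1,2,3} | out {0,1,2,3} | prev {1,2,3} | push {2}
  [9] u=3 | in {0,1,2,3} | out {0,1,3} | ==
  [10] u=4 | in {0,1,2,3} | out {0,1,2,3} | ==
  [11] u=2 | in {0,1,2,3} | out {0,1,2,3} | ==

Converged values:
  [0] {0}
  [1] {0,1,2,3}
  [2] {0,1,2,3}
  [3] {0,1,3}
  [4] {0,1,2,3}
  [5] {0,1,2,3}
  [6] {0,1,3}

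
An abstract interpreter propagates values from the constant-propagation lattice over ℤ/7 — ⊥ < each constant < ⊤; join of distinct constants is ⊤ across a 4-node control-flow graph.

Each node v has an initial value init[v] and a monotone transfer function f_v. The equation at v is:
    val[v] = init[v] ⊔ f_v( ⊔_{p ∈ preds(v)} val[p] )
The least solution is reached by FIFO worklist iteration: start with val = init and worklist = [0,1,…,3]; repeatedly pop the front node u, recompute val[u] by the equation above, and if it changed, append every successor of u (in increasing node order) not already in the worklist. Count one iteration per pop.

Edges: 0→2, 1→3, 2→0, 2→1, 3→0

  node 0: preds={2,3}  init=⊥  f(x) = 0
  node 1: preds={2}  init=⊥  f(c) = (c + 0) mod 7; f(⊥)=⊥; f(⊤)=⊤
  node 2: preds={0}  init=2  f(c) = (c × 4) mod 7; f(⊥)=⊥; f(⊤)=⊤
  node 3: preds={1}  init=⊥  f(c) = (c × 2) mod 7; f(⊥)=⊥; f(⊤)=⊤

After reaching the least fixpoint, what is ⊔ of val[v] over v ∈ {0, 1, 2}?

Iteration log — 8 steps:
  step 1. node 0  ⊔preds=2  new=0  old=⊥  +wl: 
  step 2. node 1  ⊔preds=2  new=2  old=⊥  +wl: 
  step 3. node 2  ⊔preds=0  new=⊤  old=2  +wl: 0,1
  step 4. node 3  ⊔preds=2  new=4  old=⊥  +wl: 
  step 5. node 0  ⊔preds=⊤  new=0  stable
  step 6. node 1  ⊔preds=⊤  new=⊤  old=2  +wl: 3
  step 7. node 3  ⊔preds=⊤  new=⊤  old=4  +wl: 0
  step 8. node 0  ⊔preds=⊤  new=0  stable

Least fixpoint reached:
  node 0: 0
  node 1: ⊤
  node 2: ⊤
  node 3: ⊤

⊤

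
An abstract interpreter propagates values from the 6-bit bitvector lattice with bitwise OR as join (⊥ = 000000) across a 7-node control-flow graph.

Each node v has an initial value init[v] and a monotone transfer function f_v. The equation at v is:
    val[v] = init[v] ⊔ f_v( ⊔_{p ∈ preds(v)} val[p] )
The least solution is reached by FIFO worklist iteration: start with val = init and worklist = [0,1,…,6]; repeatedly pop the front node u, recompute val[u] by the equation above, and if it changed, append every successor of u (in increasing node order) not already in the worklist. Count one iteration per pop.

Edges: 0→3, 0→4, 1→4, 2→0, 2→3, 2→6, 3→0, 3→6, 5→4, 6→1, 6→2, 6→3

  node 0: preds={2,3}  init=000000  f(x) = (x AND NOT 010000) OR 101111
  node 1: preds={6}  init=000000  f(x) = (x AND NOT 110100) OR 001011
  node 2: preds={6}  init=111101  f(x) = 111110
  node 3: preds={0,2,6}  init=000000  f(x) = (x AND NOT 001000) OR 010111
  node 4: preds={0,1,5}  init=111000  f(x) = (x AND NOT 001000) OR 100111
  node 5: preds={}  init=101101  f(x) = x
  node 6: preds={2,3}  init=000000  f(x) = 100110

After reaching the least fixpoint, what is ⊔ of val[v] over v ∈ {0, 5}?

Iteration log — 11 steps:
  step 1. node 0  ⊔preds=111101  new=101111  old=000000  +wl: 
  step 2. node 1  ⊔preds=000000  new=001011  old=000000  +wl: 
  step 3. node 2  ⊔preds=000000  new=111111  old=111101  +wl: 0
  step 4. node 3  ⊔preds=111111  new=110111  old=000000  +wl: 
  step 5. node 4  ⊔preds=101111  new=111111  old=111000  +wl: 
  step 6. node 5  ⊔preds=000000  new=101101  stable
  step 7. node 6  ⊔preds=111111  new=100110  old=000000  +wl: 1,2,3
  step 8. node 0  ⊔preds=111111  new=101111  stable
  step 9. node 1  ⊔preds=100110  new=001011  stable
  step 10. node 2  ⊔preds=100110  new=111111  stable
  step 11. node 3  ⊔preds=111111  new=110111  stable

Least fixpoint reached:
  node 0: 101111
  node 1: 001011
  node 2: 111111
  node 3: 110111
  node 4: 111111
  node 5: 101101
  node 6: 100110

101111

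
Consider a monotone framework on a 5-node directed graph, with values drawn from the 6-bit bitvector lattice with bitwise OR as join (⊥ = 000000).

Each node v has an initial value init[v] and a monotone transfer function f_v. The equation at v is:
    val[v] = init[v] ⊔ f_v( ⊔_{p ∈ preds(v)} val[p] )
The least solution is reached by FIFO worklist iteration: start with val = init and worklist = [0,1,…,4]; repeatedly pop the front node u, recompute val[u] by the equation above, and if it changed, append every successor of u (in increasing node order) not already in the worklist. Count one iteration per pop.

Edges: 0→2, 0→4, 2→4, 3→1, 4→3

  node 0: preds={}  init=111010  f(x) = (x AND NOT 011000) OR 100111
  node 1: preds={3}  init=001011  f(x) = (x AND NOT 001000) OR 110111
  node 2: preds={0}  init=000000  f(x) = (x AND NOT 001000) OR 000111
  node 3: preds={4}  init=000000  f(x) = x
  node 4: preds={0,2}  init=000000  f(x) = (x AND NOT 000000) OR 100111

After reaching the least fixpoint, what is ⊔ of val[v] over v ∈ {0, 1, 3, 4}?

111111

Iteration log — 7 steps:
  step 1. node 0  ⊔preds=000000  new=111111  old=111010  +wl: 
  step 2. node 1  ⊔preds=000000  new=111111  old=001011  +wl: 
  step 3. node 2  ⊔preds=111111  new=110111  old=000000  +wl: 
  step 4. node 3  ⊔preds=000000  new=000000  stable
  step 5. node 4  ⊔preds=111111  new=111111  old=000000  +wl: 3
  step 6. node 3  ⊔preds=111111  new=111111  old=000000  +wl: 1
  step 7. node 1  ⊔preds=111111  new=111111  stable

Least fixpoint reached:
  node 0: 111111
  node 1: 111111
  node 2: 110111
  node 3: 111111
  node 4: 111111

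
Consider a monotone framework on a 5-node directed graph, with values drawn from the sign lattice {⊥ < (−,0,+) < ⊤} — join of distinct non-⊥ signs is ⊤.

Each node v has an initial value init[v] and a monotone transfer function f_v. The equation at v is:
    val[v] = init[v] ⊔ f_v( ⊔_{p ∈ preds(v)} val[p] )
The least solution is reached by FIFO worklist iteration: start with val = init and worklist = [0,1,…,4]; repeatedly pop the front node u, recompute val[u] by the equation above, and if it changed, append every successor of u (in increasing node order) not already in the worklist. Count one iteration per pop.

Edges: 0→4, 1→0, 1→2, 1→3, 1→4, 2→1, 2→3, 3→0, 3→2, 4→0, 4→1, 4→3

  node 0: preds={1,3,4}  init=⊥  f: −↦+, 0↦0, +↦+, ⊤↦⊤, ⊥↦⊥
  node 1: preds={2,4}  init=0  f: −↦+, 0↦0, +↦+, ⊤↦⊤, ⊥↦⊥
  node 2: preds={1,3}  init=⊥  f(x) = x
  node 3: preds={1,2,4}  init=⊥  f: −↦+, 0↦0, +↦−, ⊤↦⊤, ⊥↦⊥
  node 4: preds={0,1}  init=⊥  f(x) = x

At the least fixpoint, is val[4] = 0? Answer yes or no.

yes

Worklist (9 pops):
  #1 pop 0: in=0 → 0 (was ⊥); enqueue []
  #2 pop 1: in=⊥ → 0 (no change)
  #3 pop 2: in=0 → 0 (was ⊥); enqueue [1]
  #4 pop 3: in=0 → 0 (was ⊥); enqueue [0,2]
  #5 pop 4: in=0 → 0 (was ⊥); enqueue [3]
  #6 pop 1: in=0 → 0 (no change)
  #7 pop 0: in=0 → 0 (no change)
  #8 pop 2: in=0 → 0 (no change)
  #9 pop 3: in=0 → 0 (no change)

Fixpoint:
  val[0] = 0
  val[1] = 0
  val[2] = 0
  val[3] = 0
  val[4] = 0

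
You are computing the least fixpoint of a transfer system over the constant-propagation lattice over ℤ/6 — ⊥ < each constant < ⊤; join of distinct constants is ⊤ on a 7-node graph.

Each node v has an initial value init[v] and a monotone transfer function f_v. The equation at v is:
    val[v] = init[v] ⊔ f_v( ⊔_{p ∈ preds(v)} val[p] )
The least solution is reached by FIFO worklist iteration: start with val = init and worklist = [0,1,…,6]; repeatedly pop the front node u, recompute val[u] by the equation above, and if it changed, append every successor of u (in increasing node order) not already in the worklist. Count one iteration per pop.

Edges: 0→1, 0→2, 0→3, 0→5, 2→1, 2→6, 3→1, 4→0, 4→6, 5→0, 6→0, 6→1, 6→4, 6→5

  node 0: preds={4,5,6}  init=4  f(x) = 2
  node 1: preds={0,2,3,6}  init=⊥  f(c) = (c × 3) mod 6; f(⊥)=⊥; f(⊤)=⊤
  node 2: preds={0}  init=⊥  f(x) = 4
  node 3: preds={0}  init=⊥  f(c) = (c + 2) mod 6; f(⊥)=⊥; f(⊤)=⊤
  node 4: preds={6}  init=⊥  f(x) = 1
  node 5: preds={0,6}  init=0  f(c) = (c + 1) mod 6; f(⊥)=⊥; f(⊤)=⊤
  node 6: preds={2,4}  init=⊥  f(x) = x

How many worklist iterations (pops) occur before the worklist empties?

11

Iteration log — 11 steps:
  step 1. node 0  ⊔preds=0  new=⊤  old=4  +wl: 
  step 2. node 1  ⊔preds=⊤  new=⊤  old=⊥  +wl: 
  step 3. node 2  ⊔preds=⊤  new=4  old=⊥  +wl: 1
  step 4. node 3  ⊔preds=⊤  new=⊤  old=⊥  +wl: 
  step 5. node 4  ⊔preds=⊥  new=1  old=⊥  +wl: 0
  step 6. node 5  ⊔preds=⊤  new=⊤  old=0  +wl: 
  step 7. node 6  ⊔preds=⊤  new=⊤  old=⊥  +wl: 4,5
  step 8. node 1  ⊔preds=⊤  new=⊤  stable
  step 9. node 0  ⊔preds=⊤  new=⊤  stable
  step 10. node 4  ⊔preds=⊤  new=1  stable
  step 11. node 5  ⊔preds=⊤  new=⊤  stable

Least fixpoint reached:
  node 0: ⊤
  node 1: ⊤
  node 2: 4
  node 3: ⊤
  node 4: 1
  node 5: ⊤
  node 6: ⊤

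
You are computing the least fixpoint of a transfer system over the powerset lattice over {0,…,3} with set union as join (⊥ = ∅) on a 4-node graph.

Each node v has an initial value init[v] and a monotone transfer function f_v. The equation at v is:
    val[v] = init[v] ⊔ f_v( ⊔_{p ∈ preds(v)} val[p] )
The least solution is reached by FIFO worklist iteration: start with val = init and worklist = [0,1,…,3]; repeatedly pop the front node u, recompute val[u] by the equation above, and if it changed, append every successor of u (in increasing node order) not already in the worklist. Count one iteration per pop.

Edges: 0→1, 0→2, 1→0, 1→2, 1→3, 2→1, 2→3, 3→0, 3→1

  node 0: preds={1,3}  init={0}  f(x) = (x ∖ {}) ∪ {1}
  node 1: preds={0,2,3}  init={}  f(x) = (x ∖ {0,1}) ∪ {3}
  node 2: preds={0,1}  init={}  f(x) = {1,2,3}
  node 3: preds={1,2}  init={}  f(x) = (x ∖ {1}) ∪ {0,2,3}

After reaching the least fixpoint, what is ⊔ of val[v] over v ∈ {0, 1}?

{0,1,2,3}

Iteration log — 9 steps:
  step 1. node 0  ⊔preds={}  new={0,1}  old={0}  +wl: 
  step 2. node 1  ⊔preds={0,1}  new={3}  old={}  +wl: 0
  step 3. node 2  ⊔preds={0,1,3}  new={1,2,3}  old={}  +wl: 1
  step 4. node 3  ⊔preds={1,2,3}  new={0,2,3}  old={}  +wl: 
  step 5. node 0  ⊔preds={0,2,3}  new={0,1,2,3}  old={0,1}  +wl: 2
  step 6. node 1  ⊔preds={0,1,2,3}  new={2,3}  old={3}  +wl: 0,3
  step 7. node 2  ⊔preds={0,1,2,3}  new={1,2,3}  stable
  step 8. node 0  ⊔preds={0,2,3}  new={0,1,2,3}  stable
  step 9. node 3  ⊔preds={1,2,3}  new={0,2,3}  stable

Least fixpoint reached:
  node 0: {0,1,2,3}
  node 1: {2,3}
  node 2: {1,2,3}
  node 3: {0,2,3}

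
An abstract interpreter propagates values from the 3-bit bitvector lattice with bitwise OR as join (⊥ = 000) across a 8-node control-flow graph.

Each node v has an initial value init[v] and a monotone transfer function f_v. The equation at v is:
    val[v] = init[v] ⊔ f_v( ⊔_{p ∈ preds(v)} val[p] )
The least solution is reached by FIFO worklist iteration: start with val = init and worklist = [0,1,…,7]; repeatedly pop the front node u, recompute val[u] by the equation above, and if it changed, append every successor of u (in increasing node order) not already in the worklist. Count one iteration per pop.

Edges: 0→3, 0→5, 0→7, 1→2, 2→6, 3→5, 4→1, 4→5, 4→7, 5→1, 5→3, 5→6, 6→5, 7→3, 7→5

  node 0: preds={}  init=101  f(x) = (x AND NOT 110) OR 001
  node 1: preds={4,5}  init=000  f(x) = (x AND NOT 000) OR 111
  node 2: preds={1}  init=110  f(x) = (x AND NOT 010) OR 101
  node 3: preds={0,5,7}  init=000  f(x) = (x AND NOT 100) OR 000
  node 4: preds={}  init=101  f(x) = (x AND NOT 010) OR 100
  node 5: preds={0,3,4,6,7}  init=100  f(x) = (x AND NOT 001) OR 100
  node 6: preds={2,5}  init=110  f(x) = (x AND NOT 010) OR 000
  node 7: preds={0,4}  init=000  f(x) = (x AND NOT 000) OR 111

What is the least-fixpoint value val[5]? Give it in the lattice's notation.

Trace (11 dequeues):
  [1] u=0 | in 000 | out 101 | ==
  [2] u=1 | in 101 | out 111 | prev 000 | push {}
  [3] u=2 | in 111 | out 111 | prev 110 | push {}
  [4] u=3 | in 101 | out 001 | prev 000 | push {}
  [5] u=4 | in 000 | out 101 | ==
  [6] u=5 | in 111 | out 110 | prev 100 | push {1,3}
  [7] u=6 | in 111 | out 111 | prev 110 | push {5}
  [8] u=7 | in 101 | out 111 | prev 000 | push {}
  [9] u=1 | in 111 | out 111 | ==
  [10] u=3 | in 111 | out 011 | prev 001 | push {}
  [11] u=5 | in 111 | out 110 | ==

Converged values:
  [0] 101
  [1] 111
  [2] 111
  [3] 011
  [4] 101
  [5] 110
  [6] 111
  [7] 111

110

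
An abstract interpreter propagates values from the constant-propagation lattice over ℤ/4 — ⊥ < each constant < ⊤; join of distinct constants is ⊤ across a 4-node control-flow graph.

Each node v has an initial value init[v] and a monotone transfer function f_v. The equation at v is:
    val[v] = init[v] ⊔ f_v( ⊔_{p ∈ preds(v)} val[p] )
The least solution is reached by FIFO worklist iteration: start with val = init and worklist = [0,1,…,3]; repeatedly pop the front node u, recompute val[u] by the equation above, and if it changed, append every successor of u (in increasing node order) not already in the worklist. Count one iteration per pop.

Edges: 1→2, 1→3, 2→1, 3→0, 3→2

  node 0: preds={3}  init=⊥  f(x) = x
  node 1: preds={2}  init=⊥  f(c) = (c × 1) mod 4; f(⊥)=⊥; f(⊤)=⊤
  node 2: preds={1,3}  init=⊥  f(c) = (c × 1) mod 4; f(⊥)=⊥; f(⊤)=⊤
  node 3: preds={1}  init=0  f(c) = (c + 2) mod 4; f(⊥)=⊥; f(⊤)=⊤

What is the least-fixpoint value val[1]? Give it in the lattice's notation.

⊤

Iteration log — 12 steps:
  step 1. node 0  ⊔preds=0  new=0  old=⊥  +wl: 
  step 2. node 1  ⊔preds=⊥  new=⊥  stable
  step 3. node 2  ⊔preds=0  new=0  old=⊥  +wl: 1
  step 4. node 3  ⊔preds=⊥  new=0  stable
  step 5. node 1  ⊔preds=0  new=0  old=⊥  +wl: 2,3
  step 6. node 2  ⊔preds=0  new=0  stable
  step 7. node 3  ⊔preds=0  new=⊤  old=0  +wl: 0,2
  step 8. node 0  ⊔preds=⊤  new=⊤  old=0  +wl: 
  step 9. node 2  ⊔preds=⊤  new=⊤  old=0  +wl: 1
  step 10. node 1  ⊔preds=⊤  new=⊤  old=0  +wl: 2,3
  step 11. node 2  ⊔preds=⊤  new=⊤  stable
  step 12. node 3  ⊔preds=⊤  new=⊤  stable

Least fixpoint reached:
  node 0: ⊤
  node 1: ⊤
  node 2: ⊤
  node 3: ⊤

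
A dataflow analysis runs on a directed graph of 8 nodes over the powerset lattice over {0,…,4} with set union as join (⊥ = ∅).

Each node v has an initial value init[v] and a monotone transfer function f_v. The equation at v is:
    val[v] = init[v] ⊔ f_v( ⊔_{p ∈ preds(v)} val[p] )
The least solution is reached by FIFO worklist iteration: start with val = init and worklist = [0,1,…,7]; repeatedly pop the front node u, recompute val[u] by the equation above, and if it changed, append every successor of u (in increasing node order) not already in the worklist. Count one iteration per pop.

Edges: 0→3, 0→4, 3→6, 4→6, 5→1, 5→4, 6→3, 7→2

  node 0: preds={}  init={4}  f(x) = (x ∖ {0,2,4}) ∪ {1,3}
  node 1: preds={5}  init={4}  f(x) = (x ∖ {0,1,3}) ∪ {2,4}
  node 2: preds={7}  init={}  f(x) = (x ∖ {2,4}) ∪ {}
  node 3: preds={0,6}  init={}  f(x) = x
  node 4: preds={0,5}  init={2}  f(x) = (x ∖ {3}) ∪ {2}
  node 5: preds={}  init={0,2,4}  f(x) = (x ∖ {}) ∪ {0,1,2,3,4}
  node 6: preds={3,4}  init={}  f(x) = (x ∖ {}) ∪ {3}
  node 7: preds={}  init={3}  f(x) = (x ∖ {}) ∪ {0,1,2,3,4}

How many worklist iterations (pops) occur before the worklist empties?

Worklist (13 pops):
  #1 pop 0: in={} → {1,3,4} (was {4}); enqueue []
  #2 pop 1: in={0,2,4} → {2,4} (was {4}); enqueue []
  #3 pop 2: in={3} → {3} (was {}); enqueue []
  #4 pop 3: in={1,3,4} → {1,3,4} (was {}); enqueue []
  #5 pop 4: in={0,1,2,3,4} → {0,1,2,4} (was {2}); enqueue []
  #6 pop 5: in={} → {0,1,2,3,4} (was {0,2,4}); enqueue [1,4]
  #7 pop 6: in={0,1,2,3,4} → {0,1,2,3,4} (was {}); enqueue [3]
  #8 pop 7: in={} → {0,1,2,3,4} (was {3}); enqueue [2]
  #9 pop 1: in={0,1,2,3,4} → {2,4} (no change)
  #10 pop 4: in={0,1,2,3,4} → {0,1,2,4} (no change)
  #11 pop 3: in={0,1,2,3,4} → {0,1,2,3,4} (was {1,3,4}); enqueue [6]
  #12 pop 2: in={0,1,2,3,4} → {0,1,3} (was {3}); enqueue []
  #13 pop 6: in={0,1,2,3,4} → {0,1,2,3,4} (no change)

Fixpoint:
  val[0] = {1,3,4}
  val[1] = {2,4}
  val[2] = {0,1,3}
  val[3] = {0,1,2,3,4}
  val[4] = {0,1,2,4}
  val[5] = {0,1,2,3,4}
  val[6] = {0,1,2,3,4}
  val[7] = {0,1,2,3,4}

13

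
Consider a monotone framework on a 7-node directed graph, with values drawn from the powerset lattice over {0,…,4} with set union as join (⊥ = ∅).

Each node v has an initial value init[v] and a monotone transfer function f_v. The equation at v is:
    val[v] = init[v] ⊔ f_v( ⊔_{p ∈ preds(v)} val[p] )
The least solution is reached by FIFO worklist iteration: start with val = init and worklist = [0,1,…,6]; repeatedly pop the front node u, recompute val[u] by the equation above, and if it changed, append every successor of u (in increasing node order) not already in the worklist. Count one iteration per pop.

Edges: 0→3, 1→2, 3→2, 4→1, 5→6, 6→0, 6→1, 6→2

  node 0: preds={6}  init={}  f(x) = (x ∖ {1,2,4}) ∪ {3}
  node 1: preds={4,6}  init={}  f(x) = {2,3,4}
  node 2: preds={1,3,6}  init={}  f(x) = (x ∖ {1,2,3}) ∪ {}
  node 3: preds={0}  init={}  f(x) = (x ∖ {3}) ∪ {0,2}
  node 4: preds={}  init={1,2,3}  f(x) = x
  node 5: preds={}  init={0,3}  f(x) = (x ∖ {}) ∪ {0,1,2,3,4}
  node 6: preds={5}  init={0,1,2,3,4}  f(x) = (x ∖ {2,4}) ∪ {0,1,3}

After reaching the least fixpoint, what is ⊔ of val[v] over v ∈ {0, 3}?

{0,2,3}

Trace (8 dequeues):
  [1] u=0 | in {0,1,2,3,4} | out {0,3} | prev {} | push {}
  [2] u=1 | in {0,1,2,3,4} | out {2,3,4} | prev {} | push {}
  [3] u=2 | in {0,1,2,3,4} | out {0,4} | prev {} | push {}
  [4] u=3 | in {0,3} | out {0,2} | prev {} | push {2}
  [5] u=4 | in {} | out {1,2,3} | ==
  [6] u=5 | in {} | out {0,1,2,3,4} | prev {0,3} | push {}
  [7] u=6 | in {0,1,2,3,4} | out {0,1,2,3,4} | ==
  [8] u=2 | in {0,1,2,3,4} | out {0,4} | ==

Converged values:
  [0] {0,3}
  [1] {2,3,4}
  [2] {0,4}
  [3] {0,2}
  [4] {1,2,3}
  [5] {0,1,2,3,4}
  [6] {0,1,2,3,4}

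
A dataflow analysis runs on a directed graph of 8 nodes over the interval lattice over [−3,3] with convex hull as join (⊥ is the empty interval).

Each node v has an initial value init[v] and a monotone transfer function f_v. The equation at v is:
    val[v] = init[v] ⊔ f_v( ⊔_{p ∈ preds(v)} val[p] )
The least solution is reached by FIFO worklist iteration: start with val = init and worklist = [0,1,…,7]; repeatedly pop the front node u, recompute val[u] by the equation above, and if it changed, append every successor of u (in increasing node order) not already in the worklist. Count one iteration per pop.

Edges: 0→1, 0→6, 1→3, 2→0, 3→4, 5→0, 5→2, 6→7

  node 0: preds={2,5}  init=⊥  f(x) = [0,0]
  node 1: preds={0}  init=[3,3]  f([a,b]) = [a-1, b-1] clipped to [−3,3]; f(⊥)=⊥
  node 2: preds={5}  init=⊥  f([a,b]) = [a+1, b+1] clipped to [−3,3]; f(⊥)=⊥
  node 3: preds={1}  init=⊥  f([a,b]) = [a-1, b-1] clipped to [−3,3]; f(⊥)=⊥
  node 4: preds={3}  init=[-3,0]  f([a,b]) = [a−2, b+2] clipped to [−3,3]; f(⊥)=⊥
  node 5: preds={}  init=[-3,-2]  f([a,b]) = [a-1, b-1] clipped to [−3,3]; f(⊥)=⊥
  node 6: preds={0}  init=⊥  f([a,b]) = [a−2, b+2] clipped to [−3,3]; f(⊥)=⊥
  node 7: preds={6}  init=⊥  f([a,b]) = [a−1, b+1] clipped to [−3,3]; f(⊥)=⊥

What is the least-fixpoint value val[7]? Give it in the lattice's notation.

Iteration log — 9 steps:
  step 1. node 0  ⊔preds=[-3,-2]  new=[0,0]  old=⊥  +wl: 
  step 2. node 1  ⊔preds=[0,0]  new=[-1,3]  old=[3,3]  +wl: 
  step 3. node 2  ⊔preds=[-3,-2]  new=[-2,-1]  old=⊥  +wl: 0
  step 4. node 3  ⊔preds=[-1,3]  new=[-2,2]  old=⊥  +wl: 
  step 5. node 4  ⊔preds=[-2,2]  new=[-3,3]  old=[-3,0]  +wl: 
  step 6. node 5  ⊔preds=⊥  new=[-3,-2]  stable
  step 7. node 6  ⊔preds=[0,0]  new=[-2,2]  old=⊥  +wl: 
  step 8. node 7  ⊔preds=[-2,2]  new=[-3,3]  old=⊥  +wl: 
  step 9. node 0  ⊔preds=[-3,-1]  new=[0,0]  stable

Least fixpoint reached:
  node 0: [0,0]
  node 1: [-1,3]
  node 2: [-2,-1]
  node 3: [-2,2]
  node 4: [-3,3]
  node 5: [-3,-2]
  node 6: [-2,2]
  node 7: [-3,3]

[-3,3]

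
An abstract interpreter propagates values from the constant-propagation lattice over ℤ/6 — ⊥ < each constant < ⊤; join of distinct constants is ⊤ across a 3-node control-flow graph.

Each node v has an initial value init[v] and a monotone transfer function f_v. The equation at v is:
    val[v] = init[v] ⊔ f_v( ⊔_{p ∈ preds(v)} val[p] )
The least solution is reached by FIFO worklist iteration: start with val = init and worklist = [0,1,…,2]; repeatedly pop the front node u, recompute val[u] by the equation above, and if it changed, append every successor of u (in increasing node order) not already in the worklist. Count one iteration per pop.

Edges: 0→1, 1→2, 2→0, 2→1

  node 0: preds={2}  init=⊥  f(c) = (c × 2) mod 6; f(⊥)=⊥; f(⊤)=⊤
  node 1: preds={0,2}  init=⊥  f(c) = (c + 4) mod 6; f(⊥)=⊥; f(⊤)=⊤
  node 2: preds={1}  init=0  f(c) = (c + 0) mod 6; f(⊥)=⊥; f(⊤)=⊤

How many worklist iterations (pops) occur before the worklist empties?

Worklist (6 pops):
  #1 pop 0: in=0 → 0 (was ⊥); enqueue []
  #2 pop 1: in=0 → 4 (was ⊥); enqueue []
  #3 pop 2: in=4 → ⊤ (was 0); enqueue [0,1]
  #4 pop 0: in=⊤ → ⊤ (was 0); enqueue []
  #5 pop 1: in=⊤ → ⊤ (was 4); enqueue [2]
  #6 pop 2: in=⊤ → ⊤ (no change)

Fixpoint:
  val[0] = ⊤
  val[1] = ⊤
  val[2] = ⊤

6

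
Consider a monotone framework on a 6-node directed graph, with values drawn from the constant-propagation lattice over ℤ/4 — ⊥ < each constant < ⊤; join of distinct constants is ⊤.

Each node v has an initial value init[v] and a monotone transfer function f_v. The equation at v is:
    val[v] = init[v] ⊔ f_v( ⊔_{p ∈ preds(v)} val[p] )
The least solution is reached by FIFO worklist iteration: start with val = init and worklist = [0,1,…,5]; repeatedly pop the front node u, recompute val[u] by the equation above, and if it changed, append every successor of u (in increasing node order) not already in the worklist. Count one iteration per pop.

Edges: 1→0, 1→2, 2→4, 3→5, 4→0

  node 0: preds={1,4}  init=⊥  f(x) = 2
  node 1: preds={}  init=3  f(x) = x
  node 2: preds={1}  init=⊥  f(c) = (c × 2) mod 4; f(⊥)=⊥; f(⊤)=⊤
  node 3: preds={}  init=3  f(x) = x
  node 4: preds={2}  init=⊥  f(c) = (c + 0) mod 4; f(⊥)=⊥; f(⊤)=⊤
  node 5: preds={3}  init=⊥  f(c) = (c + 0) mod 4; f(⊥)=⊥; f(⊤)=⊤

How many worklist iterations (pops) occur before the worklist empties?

Iteration log — 7 steps:
  step 1. node 0  ⊔preds=3  new=2  old=⊥  +wl: 
  step 2. node 1  ⊔preds=⊥  new=3  stable
  step 3. node 2  ⊔preds=3  new=2  old=⊥  +wl: 
  step 4. node 3  ⊔preds=⊥  new=3  stable
  step 5. node 4  ⊔preds=2  new=2  old=⊥  +wl: 0
  step 6. node 5  ⊔preds=3  new=3  old=⊥  +wl: 
  step 7. node 0  ⊔preds=⊤  new=2  stable

Least fixpoint reached:
  node 0: 2
  node 1: 3
  node 2: 2
  node 3: 3
  node 4: 2
  node 5: 3

7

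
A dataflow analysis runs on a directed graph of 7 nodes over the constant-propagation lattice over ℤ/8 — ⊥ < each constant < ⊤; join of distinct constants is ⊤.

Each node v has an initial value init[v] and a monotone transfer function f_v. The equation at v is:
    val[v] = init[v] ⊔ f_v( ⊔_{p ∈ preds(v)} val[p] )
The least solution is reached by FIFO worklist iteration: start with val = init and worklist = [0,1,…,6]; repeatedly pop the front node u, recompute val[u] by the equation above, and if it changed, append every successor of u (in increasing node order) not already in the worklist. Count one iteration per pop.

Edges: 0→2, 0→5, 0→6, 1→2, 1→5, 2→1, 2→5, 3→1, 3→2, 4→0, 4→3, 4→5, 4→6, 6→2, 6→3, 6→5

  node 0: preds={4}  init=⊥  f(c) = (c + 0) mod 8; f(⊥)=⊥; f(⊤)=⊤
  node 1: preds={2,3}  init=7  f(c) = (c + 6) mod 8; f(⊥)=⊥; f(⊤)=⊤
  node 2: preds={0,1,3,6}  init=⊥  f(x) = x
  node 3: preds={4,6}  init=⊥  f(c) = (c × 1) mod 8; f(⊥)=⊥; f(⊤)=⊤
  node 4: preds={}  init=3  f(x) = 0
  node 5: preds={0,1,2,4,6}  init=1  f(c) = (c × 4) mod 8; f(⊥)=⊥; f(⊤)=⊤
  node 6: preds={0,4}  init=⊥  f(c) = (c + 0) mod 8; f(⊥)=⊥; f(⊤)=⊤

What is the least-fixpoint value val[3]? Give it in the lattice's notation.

Trace (15 dequeues):
  [1] u=0 | in 3 | out 3 | prev ⊥ | push {}
  [2] u=1 | in ⊥ | out 7 | ==
  [3] u=2 | in ⊤ | out ⊤ | prev ⊥ | push {1}
  [4] u=3 | in 3 | out 3 | prev ⊥ | push {2}
  [5] u=4 | in ⊥ | out ⊤ | prev 3 | push {0,3}
  [6] u=5 | in ⊤ | out ⊤ | prev 1 | push {}
  [7] u=6 | in ⊤ | out ⊤ | prev ⊥ | push {5}
  [8] u=1 | in ⊤ | out ⊤ | prev 7 | push {}
  [9] u=2 | in ⊤ | out ⊤ | ==
  [10] u=0 | in ⊤ | out ⊤ | prev 3 | push {2,6}
  [11] u=3 | in ⊤ | out ⊤ | prev 3 | push {1}
  [12] u=5 | in ⊤ | out ⊤ | ==
  [13] u=2 | in ⊤ | out ⊤ | ==
  [14] u=6 | in ⊤ | out ⊤ | ==
  [15] u=1 | in ⊤ | out ⊤ | ==

Converged values:
  [0] ⊤
  [1] ⊤
  [2] ⊤
  [3] ⊤
  [4] ⊤
  [5] ⊤
  [6] ⊤

⊤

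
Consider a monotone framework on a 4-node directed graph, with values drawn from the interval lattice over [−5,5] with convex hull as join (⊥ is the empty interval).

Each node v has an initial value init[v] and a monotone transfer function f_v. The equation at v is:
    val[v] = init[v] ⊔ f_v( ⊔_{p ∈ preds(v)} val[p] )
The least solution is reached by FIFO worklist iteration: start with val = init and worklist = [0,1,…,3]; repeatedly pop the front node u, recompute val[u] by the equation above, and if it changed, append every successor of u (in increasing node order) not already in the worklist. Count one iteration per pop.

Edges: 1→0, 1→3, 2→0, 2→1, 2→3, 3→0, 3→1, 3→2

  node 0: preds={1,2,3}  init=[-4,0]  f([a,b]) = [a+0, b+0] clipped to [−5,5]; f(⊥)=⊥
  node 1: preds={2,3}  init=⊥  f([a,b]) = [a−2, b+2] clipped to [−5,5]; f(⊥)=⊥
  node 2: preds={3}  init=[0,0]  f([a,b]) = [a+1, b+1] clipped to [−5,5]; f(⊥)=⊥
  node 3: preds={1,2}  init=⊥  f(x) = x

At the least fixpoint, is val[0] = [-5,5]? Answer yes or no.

Iteration log — 19 steps:
  step 1. node 0  ⊔preds=[0,0]  new=[-4,0]  stable
  step 2. node 1  ⊔preds=[0,0]  new=[-2,2]  old=⊥  +wl: 0
  step 3. node 2  ⊔preds=⊥  new=[0,0]  stable
  step 4. node 3  ⊔preds=[-2,2]  new=[-2,2]  old=⊥  +wl: 1,2
  step 5. node 0  ⊔preds=[-2,2]  new=[-4,2]  old=[-4,0]  +wl: 
  step 6. node 1  ⊔preds=[-2,2]  new=[-4,4]  old=[-2,2]  +wl: 0,3
  step 7. node 2  ⊔preds=[-2,2]  new=[-1,3]  old=[0,0]  +wl: 1
  step 8. node 0  ⊔preds=[-4,4]  new=[-4,4]  old=[-4,2]  +wl: 
  step 9. node 3  ⊔preds=[-4,4]  new=[-4,4]  old=[-2,2]  +wl: 0,2
  step 10. node 1  ⊔preds=[-4,4]  new=[-5,5]  old=[-4,4]  +wl: 3
  step 11. node 0  ⊔preds=[-5,5]  new=[-5,5]  old=[-4,4]  +wl: 
  step 12. node 2  ⊔preds=[-4,4]  new=[-3,5]  old=[-1,3]  +wl: 0,1
  step 13. node 3  ⊔preds=[-5,5]  new=[-5,5]  old=[-4,4]  +wl: 2
  step 14. node 0  ⊔preds=[-5,5]  new=[-5,5]  stable
  step 15. node 1  ⊔preds=[-5,5]  new=[-5,5]  stable
  step 16. node 2  ⊔preds=[-5,5]  new=[-4,5]  old=[-3,5]  +wl: 0,1,3
  step 17. node 0  ⊔preds=[-5,5]  new=[-5,5]  stable
  step 18. node 1  ⊔preds=[-5,5]  new=[-5,5]  stable
  step 19. node 3  ⊔preds=[-5,5]  new=[-5,5]  stable

Least fixpoint reached:
  node 0: [-5,5]
  node 1: [-5,5]
  node 2: [-4,5]
  node 3: [-5,5]

yes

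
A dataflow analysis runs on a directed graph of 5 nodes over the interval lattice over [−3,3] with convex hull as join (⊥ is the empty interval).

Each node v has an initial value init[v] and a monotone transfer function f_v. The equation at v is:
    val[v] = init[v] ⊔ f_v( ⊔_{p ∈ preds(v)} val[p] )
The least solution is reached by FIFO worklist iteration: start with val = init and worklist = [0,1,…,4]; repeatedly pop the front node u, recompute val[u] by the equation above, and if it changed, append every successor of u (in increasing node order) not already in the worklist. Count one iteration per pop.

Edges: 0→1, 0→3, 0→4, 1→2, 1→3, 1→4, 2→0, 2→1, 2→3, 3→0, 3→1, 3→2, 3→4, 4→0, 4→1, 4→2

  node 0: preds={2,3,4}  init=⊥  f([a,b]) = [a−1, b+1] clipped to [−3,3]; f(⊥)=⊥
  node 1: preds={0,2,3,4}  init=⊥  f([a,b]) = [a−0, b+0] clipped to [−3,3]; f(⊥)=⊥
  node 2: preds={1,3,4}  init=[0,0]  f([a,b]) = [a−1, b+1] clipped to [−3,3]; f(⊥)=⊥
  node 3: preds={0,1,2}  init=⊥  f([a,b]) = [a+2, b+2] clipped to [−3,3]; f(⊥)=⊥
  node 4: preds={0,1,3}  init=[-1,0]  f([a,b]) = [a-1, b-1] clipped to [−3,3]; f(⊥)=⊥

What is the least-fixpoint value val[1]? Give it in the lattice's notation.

Iteration log — 12 steps:
  step 1. node 0  ⊔preds=[-1,0]  new=[-2,1]  old=⊥  +wl: 
  step 2. node 1  ⊔preds=[-2,1]  new=[-2,1]  old=⊥  +wl: 
  step 3. node 2  ⊔preds=[-2,1]  new=[-3,2]  old=[0,0]  +wl: 0,1
  step 4. node 3  ⊔preds=[-3,2]  new=[-1,3]  old=⊥  +wl: 2
  step 5. node 4  ⊔preds=[-2,3]  new=[-3,2]  old=[-1,0]  +wl: 
  step 6. node 0  ⊔preds=[-3,3]  new=[-3,3]  old=[-2,1]  +wl: 3,4
  step 7. node 1  ⊔preds=[-3,3]  new=[-3,3]  old=[-2,1]  +wl: 
  step 8. node 2  ⊔preds=[-3,3]  new=[-3,3]  old=[-3,2]  +wl: 0,1
  step 9. node 3  ⊔preds=[-3,3]  new=[-1,3]  stable
  step 10. node 4  ⊔preds=[-3,3]  new=[-3,2]  stable
  step 11. node 0  ⊔preds=[-3,3]  new=[-3,3]  stable
  step 12. node 1  ⊔preds=[-3,3]  new=[-3,3]  stable

Least fixpoint reached:
  node 0: [-3,3]
  node 1: [-3,3]
  node 2: [-3,3]
  node 3: [-1,3]
  node 4: [-3,2]

[-3,3]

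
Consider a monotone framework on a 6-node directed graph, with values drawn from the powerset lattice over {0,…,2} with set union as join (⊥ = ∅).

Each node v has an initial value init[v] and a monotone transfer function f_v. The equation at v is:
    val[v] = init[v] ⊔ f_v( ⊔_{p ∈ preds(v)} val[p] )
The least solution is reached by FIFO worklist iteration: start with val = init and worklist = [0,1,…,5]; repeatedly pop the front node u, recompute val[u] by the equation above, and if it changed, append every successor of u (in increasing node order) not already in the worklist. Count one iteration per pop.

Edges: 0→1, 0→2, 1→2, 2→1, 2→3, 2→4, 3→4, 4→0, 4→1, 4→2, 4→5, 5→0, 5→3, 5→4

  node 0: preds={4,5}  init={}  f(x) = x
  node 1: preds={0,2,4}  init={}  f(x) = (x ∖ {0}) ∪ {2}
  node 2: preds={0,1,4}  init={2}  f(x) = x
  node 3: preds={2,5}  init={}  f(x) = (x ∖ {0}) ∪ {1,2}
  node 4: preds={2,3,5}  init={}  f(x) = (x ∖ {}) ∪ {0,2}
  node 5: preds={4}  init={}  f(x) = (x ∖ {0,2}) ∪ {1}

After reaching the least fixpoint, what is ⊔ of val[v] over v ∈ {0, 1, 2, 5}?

Iteration log — 12 steps:
  step 1. node 0  ⊔preds={}  new={}  stable
  step 2. node 1  ⊔preds={2}  new={2}  old={}  +wl: 
  step 3. node 2  ⊔preds={2}  new={2}  stable
  step 4. node 3  ⊔preds={2}  new={1,2}  old={}  +wl: 
  step 5. node 4  ⊔preds={1,2}  new={0,1,2}  old={}  +wl: 0,1,2
  step 6. node 5  ⊔preds={0,1,2}  new={1}  old={}  +wl: 3,4
  step 7. node 0  ⊔preds={0,1,2}  new={0,1,2}  old={}  +wl: 
  step 8. node 1  ⊔preds={0,1,2}  new={1,2}  old={2}  +wl: 
  step 9. node 2  ⊔preds={0,1,2}  new={0,1,2}  old={2}  +wl: 1
  step 10. node 3  ⊔preds={0,1,2}  new={1,2}  stable
  step 11. node 4  ⊔preds={0,1,2}  new={0,1,2}  stable
  step 12. node 1  ⊔preds={0,1,2}  new={1,2}  stable

Least fixpoint reached:
  node 0: {0,1,2}
  node 1: {1,2}
  node 2: {0,1,2}
  node 3: {1,2}
  node 4: {0,1,2}
  node 5: {1}

{0,1,2}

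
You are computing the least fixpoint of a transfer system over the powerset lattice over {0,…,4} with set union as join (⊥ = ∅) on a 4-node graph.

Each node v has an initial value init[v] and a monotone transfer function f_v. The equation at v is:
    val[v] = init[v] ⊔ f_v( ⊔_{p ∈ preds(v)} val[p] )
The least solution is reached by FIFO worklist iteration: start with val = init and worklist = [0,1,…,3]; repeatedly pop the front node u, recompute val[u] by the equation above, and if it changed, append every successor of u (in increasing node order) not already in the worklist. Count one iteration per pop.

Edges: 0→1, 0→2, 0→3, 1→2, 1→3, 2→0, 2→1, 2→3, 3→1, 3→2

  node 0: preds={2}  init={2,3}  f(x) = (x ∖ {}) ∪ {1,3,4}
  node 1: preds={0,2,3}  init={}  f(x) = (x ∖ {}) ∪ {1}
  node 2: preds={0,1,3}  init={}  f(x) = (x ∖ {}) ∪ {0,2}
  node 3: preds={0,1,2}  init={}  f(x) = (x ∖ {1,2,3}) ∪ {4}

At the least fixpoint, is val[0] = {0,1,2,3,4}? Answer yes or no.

yes

Trace (8 dequeues):
  [1] u=0 | in {} | out {1,2,3,4} | prev {2,3} | push {}
  [2] u=1 | in {1,2,3,4} | out {1,2,3,4} | prev {} | push {}
  [3] u=2 | in {1,2,3,4} | out {0,1,2,3,4} | prev {} | push {0,1}
  [4] u=3 | in {0,1,2,3,4} | out {0,4} | prev {} | push {2}
  [5] u=0 | in {0,1,2,3,4} | out {0,1,2,3,4} | prev {1,2,3,4} | push {3}
  [6] u=1 | in {0,1,2,3,4} | out {0,1,2,3,4} | prev {1,2,3,4} | push {}
  [7] u=2 | in {0,1,2,3,4} | out {0,1,2,3,4} | ==
  [8] u=3 | in {0,1,2,3,4} | out {0,4} | ==

Converged values:
  [0] {0,1,2,3,4}
  [1] {0,1,2,3,4}
  [2] {0,1,2,3,4}
  [3] {0,4}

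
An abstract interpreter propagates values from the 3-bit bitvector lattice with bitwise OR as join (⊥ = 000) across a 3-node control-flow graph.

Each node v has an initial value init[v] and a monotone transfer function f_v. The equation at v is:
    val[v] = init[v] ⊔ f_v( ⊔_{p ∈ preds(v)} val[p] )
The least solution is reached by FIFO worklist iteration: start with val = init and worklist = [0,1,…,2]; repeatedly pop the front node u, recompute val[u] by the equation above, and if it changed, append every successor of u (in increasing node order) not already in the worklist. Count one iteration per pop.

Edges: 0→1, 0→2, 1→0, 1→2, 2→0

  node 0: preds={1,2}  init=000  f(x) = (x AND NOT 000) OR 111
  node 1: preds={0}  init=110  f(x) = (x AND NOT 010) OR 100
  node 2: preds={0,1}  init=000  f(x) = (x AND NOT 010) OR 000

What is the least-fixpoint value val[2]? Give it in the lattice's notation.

101

Trace (4 dequeues):
  [1] u=0 | in 110 | out 111 | prev 000 | push {}
  [2] u=1 | in 111 | out 111 | prev 110 | push {0}
  [3] u=2 | in 111 | out 101 | prev 000 | push {}
  [4] u=0 | in 111 | out 111 | ==

Converged values:
  [0] 111
  [1] 111
  [2] 101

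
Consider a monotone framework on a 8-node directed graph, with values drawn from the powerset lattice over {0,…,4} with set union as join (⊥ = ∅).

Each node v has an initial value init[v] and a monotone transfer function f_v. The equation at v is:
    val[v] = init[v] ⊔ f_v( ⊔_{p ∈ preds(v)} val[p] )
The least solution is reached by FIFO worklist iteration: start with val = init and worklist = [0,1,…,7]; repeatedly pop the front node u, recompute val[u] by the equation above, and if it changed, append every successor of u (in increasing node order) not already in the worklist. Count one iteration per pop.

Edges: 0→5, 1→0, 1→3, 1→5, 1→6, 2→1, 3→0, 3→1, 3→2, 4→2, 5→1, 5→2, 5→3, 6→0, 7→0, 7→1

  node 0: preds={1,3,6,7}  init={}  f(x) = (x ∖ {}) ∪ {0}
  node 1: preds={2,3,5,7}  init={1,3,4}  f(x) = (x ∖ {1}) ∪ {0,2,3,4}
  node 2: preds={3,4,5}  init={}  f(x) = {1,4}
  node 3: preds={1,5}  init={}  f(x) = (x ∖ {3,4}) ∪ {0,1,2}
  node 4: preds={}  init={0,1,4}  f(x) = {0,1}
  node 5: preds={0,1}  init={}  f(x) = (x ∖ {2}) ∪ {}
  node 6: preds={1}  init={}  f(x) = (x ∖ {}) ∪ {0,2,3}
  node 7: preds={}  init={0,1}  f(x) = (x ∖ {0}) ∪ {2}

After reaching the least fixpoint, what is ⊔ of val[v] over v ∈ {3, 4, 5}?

Iteration log — 13 steps:
  step 1. node 0  ⊔preds={0,1,3,4}  new={0,1,3,4}  old={}  +wl: 
  step 2. node 1  ⊔preds={0,1}  new={0,1,2,3,4}  old={1,3,4}  +wl: 0
  step 3. node 2  ⊔preds={0,1,4}  new={1,4}  old={}  +wl: 1
  step 4. node 3  ⊔preds={0,1,2,3,4}  new={0,1,2}  old={}  +wl: 2
  step 5. node 4  ⊔preds={}  new={0,1,4}  stable
  step 6. node 5  ⊔preds={0,1,2,3,4}  new={0,1,3,4}  old={}  +wl: 3
  step 7. node 6  ⊔preds={0,1,2,3,4}  new={0,1,2,3,4}  old={}  +wl: 
  step 8. node 7  ⊔preds={}  new={0,1,2}  old={0,1}  +wl: 
  step 9. node 0  ⊔preds={0,1,2,3,4}  new={0,1,2,3,4}  old={0,1,3,4}  +wl: 5
  step 10. node 1  ⊔preds={0,1,2,3,4}  new={0,1,2,3,4}  stable
  step 11. node 2  ⊔preds={0,1,2,3,4}  new={1,4}  stable
  step 12. node 3  ⊔preds={0,1,2,3,4}  new={0,1,2}  stable
  step 13. node 5  ⊔preds={0,1,2,3,4}  new={0,1,3,4}  stable

Least fixpoint reached:
  node 0: {0,1,2,3,4}
  node 1: {0,1,2,3,4}
  node 2: {1,4}
  node 3: {0,1,2}
  node 4: {0,1,4}
  node 5: {0,1,3,4}
  node 6: {0,1,2,3,4}
  node 7: {0,1,2}

{0,1,2,3,4}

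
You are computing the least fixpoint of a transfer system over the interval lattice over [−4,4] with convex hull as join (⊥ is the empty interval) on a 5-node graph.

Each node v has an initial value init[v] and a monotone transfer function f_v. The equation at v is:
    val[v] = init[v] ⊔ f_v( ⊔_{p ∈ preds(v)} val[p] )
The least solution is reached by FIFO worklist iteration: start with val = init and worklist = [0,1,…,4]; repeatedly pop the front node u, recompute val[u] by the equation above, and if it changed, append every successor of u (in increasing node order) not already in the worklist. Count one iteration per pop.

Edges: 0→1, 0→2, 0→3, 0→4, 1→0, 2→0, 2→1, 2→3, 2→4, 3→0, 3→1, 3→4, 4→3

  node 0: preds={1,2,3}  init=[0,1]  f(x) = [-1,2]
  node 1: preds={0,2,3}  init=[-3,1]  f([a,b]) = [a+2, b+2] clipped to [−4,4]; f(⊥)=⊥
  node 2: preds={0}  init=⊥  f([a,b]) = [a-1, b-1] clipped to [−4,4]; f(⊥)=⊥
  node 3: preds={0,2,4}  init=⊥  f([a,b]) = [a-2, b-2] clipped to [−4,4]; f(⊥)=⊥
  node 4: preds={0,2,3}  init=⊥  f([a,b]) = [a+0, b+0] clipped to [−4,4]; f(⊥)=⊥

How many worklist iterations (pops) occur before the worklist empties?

Worklist (8 pops):
  #1 pop 0: in=[-3,1] → [-1,2] (was [0,1]); enqueue []
  #2 pop 1: in=[-1,2] → [-3,4] (was [-3,1]); enqueue [0]
  #3 pop 2: in=[-1,2] → [-2,1] (was ⊥); enqueue [1]
  #4 pop 3: in=[-2,2] → [-4,0] (was ⊥); enqueue []
  #5 pop 4: in=[-4,2] → [-4,2] (was ⊥); enqueue [3]
  #6 pop 0: in=[-4,4] → [-1,2] (no change)
  #7 pop 1: in=[-4,2] → [-3,4] (no change)
  #8 pop 3: in=[-4,2] → [-4,0] (no change)

Fixpoint:
  val[0] = [-1,2]
  val[1] = [-3,4]
  val[2] = [-2,1]
  val[3] = [-4,0]
  val[4] = [-4,2]

8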